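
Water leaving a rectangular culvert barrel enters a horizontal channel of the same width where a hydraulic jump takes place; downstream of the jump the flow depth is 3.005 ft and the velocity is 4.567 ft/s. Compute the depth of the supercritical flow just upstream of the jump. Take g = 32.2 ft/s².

Fr₂ = V₂/√(g·y₂) = 4.567/√(32.2×3.005) = 0.4643.
The Bélanger relation is symmetric: y₁/y₂ = ½[√(1 + 8Fr₂²) − 1] = ½[√2.7245 − 1] = 0.3253.
y₁ = 0.3253 × 3.005 = 0.9775 ft.

y₁ = 0.9775 ft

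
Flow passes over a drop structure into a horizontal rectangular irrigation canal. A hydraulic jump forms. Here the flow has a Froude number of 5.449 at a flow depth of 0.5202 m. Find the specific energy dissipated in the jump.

Fr₁ = 5.449 (given).
Conjugate-depth relation: y₂/y₁ = ½[√(1 + 8Fr₁²) − 1] = ½[√238.53 − 1] = 7.222.
y₂ = 7.222 × 0.5202 = 3.757 m.
V₁ = Fr₁·√(g·y₁) = 5.449×√(9.81×0.5202) = 12.31 m/s; q = V₁·y₁ = 6.403 m²/s. V₂ = q/y₂ = 6.403/3.757 = 1.704 m/s. E₁ = y₁ + V₁²/2g = 8.243 m; E₂ = y₂ + V₂²/2g = 3.905 m. ΔE = E₁ − E₂ = 4.338 m.

ΔE = 4.338 m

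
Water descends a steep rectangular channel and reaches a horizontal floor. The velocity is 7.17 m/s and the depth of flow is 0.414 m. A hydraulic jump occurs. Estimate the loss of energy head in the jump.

ΔE = 1.02 m

Fr₁ = V₁/√(g·y₁) = 7.17/√(9.81×0.414) = 3.56.
Sequent-depth ratio: y₂/y₁ = ½[√(1 + 8Fr₁²) − 1] = ½[√102.3 − 1] = 4.56.
y₂ = 4.56 × 0.414 = 1.89 m.
q = V₁·y₁ = 7.17 × 0.414 = 2.97 m²/s. V₂ = q/y₂ = 2.97/1.89 = 1.57 m/s. E₁ = y₁ + V₁²/2g = 3.03 m; E₂ = y₂ + V₂²/2g = 2.01 m. ΔE = E₁ − E₂ = 1.02 m.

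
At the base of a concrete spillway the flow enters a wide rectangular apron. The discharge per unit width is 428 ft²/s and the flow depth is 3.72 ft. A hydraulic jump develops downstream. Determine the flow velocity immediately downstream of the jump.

V₂ = 8.00 ft/s

V₁ = q/y₁ = 428/3.72 = 115 ft/s. Fr₁ = V₁/√(g·y₁) = 115/√(32.2×3.72) = 10.5.
Bélanger equation: y₂/y₁ = ½[√(1 + 8Fr₁²) − 1] = ½[√885.1 − 1] = 14.4.
y₂ = 14.4 × 3.72 = 53.5 ft.
V₂ = q/y₂ = 428/53.5 = 8.00 ft/s.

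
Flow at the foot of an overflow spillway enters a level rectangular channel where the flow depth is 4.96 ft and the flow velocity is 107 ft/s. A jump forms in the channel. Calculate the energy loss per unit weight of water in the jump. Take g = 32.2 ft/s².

Fr₁ = V₁/√(g·y₁) = 107/√(32.2×4.96) = 8.47.
Bélanger equation: y₂/y₁ = ½[√(1 + 8Fr₁²) − 1] = ½[√574.5 − 1] = 11.5.
y₂ = 11.5 × 4.96 = 57.0 ft.
Head loss: ΔE = (y₂ − y₁)³/(4y₁y₂) = (57.0 − 4.96)³/(4×4.96×57.0) = 140620/1130 = 124 ft.

ΔE = 124 ft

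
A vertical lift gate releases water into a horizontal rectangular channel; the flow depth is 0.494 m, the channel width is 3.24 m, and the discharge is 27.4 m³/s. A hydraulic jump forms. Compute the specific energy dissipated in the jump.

ΔE = 10.1 m

q = Q/b = 27.4/3.24 = 8.46 m²/s; V₁ = q/y₁ = 17.1 m/s. Fr₁ = V₁/√(g·y₁) = 7.78.
Bélanger equation: y₂/y₁ = ½[√(1 + 8Fr₁²) − 1] = ½[√484.8 − 1] = 10.5.
y₂ = 10.5 × 0.494 = 5.19 m.
Head loss: ΔE = (y₂ − y₁)³/(4y₁y₂) = (5.19 − 0.494)³/(4×0.494×5.19) = 104/10.3 = 10.1 m.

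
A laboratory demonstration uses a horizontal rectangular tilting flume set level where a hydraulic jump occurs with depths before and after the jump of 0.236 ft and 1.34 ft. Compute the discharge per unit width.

For a rectangular channel the momentum equation gives q² = ½·g·y₁·y₂·(y₁ + y₂) = ½×32.2×0.236×1.34×1.58 = 8.02.
q = √8.02 = 2.83 ft²/s.

q = 2.83 ft²/s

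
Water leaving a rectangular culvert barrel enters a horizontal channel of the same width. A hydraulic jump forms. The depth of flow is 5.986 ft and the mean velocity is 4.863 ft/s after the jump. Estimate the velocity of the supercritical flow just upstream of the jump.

Fr₂ = V₂/√(g·y₂) = 4.863/√(32.2×5.986) = 0.3503.
From the momentum equation (using Fr₂), y₁/y₂ = ½[√(1 + 8Fr₂²) − 1] = ½[√1.9815 − 1] = 0.2038.
y₁ = 0.2038 × 5.986 = 1.220 ft.
V₁ = q/y₁ = 29.11/1.220 = 23.86 ft/s.

V₁ = 23.86 ft/s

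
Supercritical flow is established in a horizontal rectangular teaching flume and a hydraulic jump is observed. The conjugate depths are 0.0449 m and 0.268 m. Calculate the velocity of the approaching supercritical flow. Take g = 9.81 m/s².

For a rectangular channel the momentum equation gives q² = ½·g·y₁·y₂·(y₁ + y₂) = ½×9.81×0.0449×0.268×0.313 = 0.0185.
q = √0.0185 = 0.136 m²/s.
V₁ = q/y₁ = 0.136/0.0449 = 3.03 m/s.

V₁ = 3.03 m/s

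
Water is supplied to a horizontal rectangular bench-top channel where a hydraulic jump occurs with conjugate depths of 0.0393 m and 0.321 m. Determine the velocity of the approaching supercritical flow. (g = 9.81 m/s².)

V₁ = 3.80 m/s

For a rectangular channel the momentum equation gives q² = ½·g·y₁·y₂·(y₁ + y₂) = ½×9.81×0.0393×0.321×0.360 = 0.0223.
q = √0.0223 = 0.149 m²/s.
V₁ = q/y₁ = 0.149/0.0393 = 3.80 m/s.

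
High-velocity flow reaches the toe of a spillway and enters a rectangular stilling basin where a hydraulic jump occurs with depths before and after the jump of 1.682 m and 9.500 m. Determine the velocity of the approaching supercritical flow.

V₁ = 17.60 m/s

For a rectangular channel the momentum equation gives q² = ½·g·y₁·y₂·(y₁ + y₂) = ½×9.81×1.682×9.500×11.18 = 876.4.
q = √876.4 = 29.60 m²/s.
V₁ = q/y₁ = 29.60/1.682 = 17.60 m/s.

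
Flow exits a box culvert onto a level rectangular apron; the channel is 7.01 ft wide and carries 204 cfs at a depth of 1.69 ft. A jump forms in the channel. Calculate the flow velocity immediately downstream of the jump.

q = Q/b = 204/7.01 = 29.1 ft²/s; V₁ = q/y₁ = 17.2 ft/s. Fr₁ = V₁/√(g·y₁) = 2.33.
Sequent-depth ratio: y₂/y₁ = ½[√(1 + 8Fr₁²) − 1] = ½[√44.59 − 1] = 2.84.
y₂ = 2.84 × 1.69 = 4.80 ft.
V₂ = q/y₂ = 29.1/4.80 = 6.07 ft/s.

V₂ = 6.07 ft/s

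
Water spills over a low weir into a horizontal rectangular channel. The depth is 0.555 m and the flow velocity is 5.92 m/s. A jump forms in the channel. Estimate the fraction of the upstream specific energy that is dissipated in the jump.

Fr₁ = V₁/√(g·y₁) = 5.92/√(9.81×0.555) = 2.54.
Sequent-depth ratio: y₂/y₁ = ½[√(1 + 8Fr₁²) − 1] = ½[√52.50 − 1] = 3.12.
y₂ = 3.12 × 0.555 = 1.73 m.
E₁ = y₁ + V₁²/2g = 2.34 m. ΔE = (y₂ − y₁)³/(4y₁y₂) = 0.425 m. ΔE/E₁ = 0.425/2.34 = 0.182.

ΔE/E₁ = 0.182 (18.2%)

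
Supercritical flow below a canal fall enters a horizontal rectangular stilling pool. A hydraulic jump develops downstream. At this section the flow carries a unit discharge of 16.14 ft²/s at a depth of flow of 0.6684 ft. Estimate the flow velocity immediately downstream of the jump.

V₁ = q/y₁ = 16.14/0.6684 = 24.15 ft/s. Fr₁ = V₁/√(g·y₁) = 24.15/√(32.2×0.6684) = 5.205.
Sequent-depth ratio: y₂/y₁ = ½[√(1 + 8Fr₁²) − 1] = ½[√217.74 − 1] = 6.878.
y₂ = 6.878 × 0.6684 = 4.597 ft.
V₂ = q/y₂ = 16.14/4.597 = 3.511 ft/s.

V₂ = 3.511 ft/s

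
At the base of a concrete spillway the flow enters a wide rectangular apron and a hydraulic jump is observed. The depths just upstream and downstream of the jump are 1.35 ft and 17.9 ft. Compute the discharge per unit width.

For a rectangular channel the momentum equation gives q² = ½·g·y₁·y₂·(y₁ + y₂) = ½×32.2×1.35×17.9×19.2 = 7489.
q = √7489 = 86.5 ft²/s.

q = 86.5 ft²/s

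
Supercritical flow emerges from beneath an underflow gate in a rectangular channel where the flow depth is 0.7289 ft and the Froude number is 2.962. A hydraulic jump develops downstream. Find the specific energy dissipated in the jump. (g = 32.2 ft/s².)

Fr₁ = 2.962 (given).
Bélanger equation: y₂/y₁ = ½[√(1 + 8Fr₁²) − 1] = ½[√71.188 − 1] = 3.719.
y₂ = 3.719 × 0.7289 = 2.711 ft.
V₁ = Fr₁·√(g·y₁) = 2.962×√(32.2×0.7289) = 14.35 ft/s; q = V₁·y₁ = 10.46 ft²/s. V₂ = q/y₂ = 10.46/2.711 = 3.859 ft/s. E₁ = y₁ + V₁²/2g = 3.926 ft; E₂ = y₂ + V₂²/2g = 2.942 ft. ΔE = E₁ − E₂ = 0.9846 ft.

ΔE = 0.9846 ft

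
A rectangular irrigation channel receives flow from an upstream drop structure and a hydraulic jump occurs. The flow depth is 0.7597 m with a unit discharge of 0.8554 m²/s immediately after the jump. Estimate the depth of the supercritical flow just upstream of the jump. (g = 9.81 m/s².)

y₁ = 0.2038 m

V₂ = q/y₂ = 0.8554/0.7597 = 1.126 m/s; Fr₂ = V₂/√(g·y₂) = 0.4125.
From the momentum equation (using Fr₂), y₁/y₂ = ½[√(1 + 8Fr₂²) − 1] = ½[√2.3609 − 1] = 0.2683.
y₁ = 0.2683 × 0.7597 = 0.2038 m.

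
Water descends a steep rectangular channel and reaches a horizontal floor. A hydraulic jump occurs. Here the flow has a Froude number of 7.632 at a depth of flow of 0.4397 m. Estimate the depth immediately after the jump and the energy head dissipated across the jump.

Fr₁ = 7.632 (given).
Conjugate-depth relation: y₂/y₁ = ½[√(1 + 8Fr₁²) − 1] = ½[√466.98 − 1] = 10.30.
y₂ = 10.30 × 0.4397 = 4.531 m.
Head loss: ΔE = (y₂ − y₁)³/(4y₁y₂) = (4.531 − 0.4397)³/(4×0.4397×4.531) = 68.49/7.969 = 8.594 m.

y₂ = 4.531 m; ΔE = 8.594 m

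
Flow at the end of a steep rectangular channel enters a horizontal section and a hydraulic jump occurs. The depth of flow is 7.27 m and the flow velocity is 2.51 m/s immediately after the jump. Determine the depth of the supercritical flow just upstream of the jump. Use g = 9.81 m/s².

y₁ = 1.11 m

Fr₂ = V₂/√(g·y₂) = 2.51/√(9.81×7.27) = 0.297.
From the momentum equation (using Fr₂), y₁/y₂ = ½[√(1 + 8Fr₂²) − 1] = ½[√1.707 − 1] = 0.153.
y₁ = 0.153 × 7.27 = 1.11 m.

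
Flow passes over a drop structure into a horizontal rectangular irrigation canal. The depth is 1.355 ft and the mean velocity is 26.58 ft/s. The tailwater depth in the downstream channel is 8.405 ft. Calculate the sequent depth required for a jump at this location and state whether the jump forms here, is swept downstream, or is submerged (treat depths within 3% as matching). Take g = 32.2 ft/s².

Fr₁ = V₁/√(g·y₁) = 26.58/√(32.2×1.355) = 4.024.
Sequent-depth ratio: y₂/y₁ = ½[√(1 + 8Fr₁²) − 1] = ½[√130.54 − 1] = 5.213.
y₂ = 5.213 × 1.355 = 7.063 ft.
Tailwater y_tw = 8.405 ft: y_tw > y₂, so the jump is submerged.

y₂ = 7.063 ft; the jump is submerged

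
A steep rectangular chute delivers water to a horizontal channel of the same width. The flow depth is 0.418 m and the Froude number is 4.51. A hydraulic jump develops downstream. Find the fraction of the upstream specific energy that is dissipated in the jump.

Fr₁ = 4.51 (given).
Bélanger equation: y₂/y₁ = ½[√(1 + 8Fr₁²) − 1] = ½[√163.7 − 1] = 5.90.
y₂ = 5.90 × 0.418 = 2.47 m.
E₁ = y₁(1 + Fr₁²/2) = 0.418×(1 + 4.51²/2) = 4.67 m. ΔE = (y₂ − y₁)³/(4y₁y₂) = 2.08 m. ΔE/E₁ = 2.08/4.67 = 0.446.

ΔE/E₁ = 0.446 (44.6%)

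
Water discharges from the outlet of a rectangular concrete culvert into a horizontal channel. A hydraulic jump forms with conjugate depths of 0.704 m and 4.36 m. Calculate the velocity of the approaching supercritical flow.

For a rectangular channel the momentum equation gives q² = ½·g·y₁·y₂·(y₁ + y₂) = ½×9.81×0.704×4.36×5.06 = 76.2.
q = √76.2 = 8.73 m²/s.
V₁ = q/y₁ = 8.73/0.704 = 12.4 m/s.

V₁ = 12.4 m/s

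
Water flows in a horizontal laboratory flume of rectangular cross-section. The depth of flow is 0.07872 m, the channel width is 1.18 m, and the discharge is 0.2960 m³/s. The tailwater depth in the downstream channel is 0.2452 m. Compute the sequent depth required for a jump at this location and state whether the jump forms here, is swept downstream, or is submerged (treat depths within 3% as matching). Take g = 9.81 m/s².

y₂ = 0.3662 m; the jump is swept downstream

q = Q/b = 0.2960/1.18 = 0.2508 m²/s; V₁ = q/y₁ = 3.187 m/s. Fr₁ = V₁/√(g·y₁) = 3.626.
Conjugate-depth relation: y₂/y₁ = ½[√(1 + 8Fr₁²) − 1] = ½[√106.19 − 1] = 4.652.
y₂ = 4.652 × 0.07872 = 0.3662 m.
Tailwater y_tw = 0.2452 m: y_tw < y₂, so the jump is swept downstream.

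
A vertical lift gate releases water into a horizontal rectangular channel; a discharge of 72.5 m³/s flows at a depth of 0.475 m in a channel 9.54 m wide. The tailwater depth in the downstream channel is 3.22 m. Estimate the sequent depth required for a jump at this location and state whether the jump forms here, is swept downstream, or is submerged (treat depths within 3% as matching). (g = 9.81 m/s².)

q = Q/b = 72.5/9.54 = 7.60 m²/s; V₁ = q/y₁ = 16.0 m/s. Fr₁ = V₁/√(g·y₁) = 7.41.
From the momentum equation for a rectangular channel, y₂/y₁ = ½[√(1 + 8Fr₁²) − 1] = ½[√440.5 − 1] = 9.99.
y₂ = 9.99 × 0.475 = 4.75 m.
Tailwater y_tw = 3.22 m: y_tw < y₂, so the jump is swept downstream.

y₂ = 4.75 m; the jump is swept downstream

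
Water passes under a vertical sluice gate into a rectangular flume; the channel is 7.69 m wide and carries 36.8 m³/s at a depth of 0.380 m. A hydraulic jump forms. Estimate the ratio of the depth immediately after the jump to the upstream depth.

q = Q/b = 36.8/7.69 = 4.79 m²/s; V₁ = q/y₁ = 12.6 m/s. Fr₁ = V₁/√(g·y₁) = 6.52.
Sequent-depth ratio: y₂/y₁ = ½[√(1 + 8Fr₁²) − 1] = ½[√341.3 − 1] = 8.74.

y₂/y₁ = 8.74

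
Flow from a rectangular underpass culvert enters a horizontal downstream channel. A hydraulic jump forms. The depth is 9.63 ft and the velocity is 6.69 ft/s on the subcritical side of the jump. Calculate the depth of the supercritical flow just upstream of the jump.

y₁ = 2.25 ft

Fr₂ = V₂/√(g·y₂) = 6.69/√(32.2×9.63) = 0.380.
From the momentum equation (using Fr₂), y₁/y₂ = ½[√(1 + 8Fr₂²) − 1] = ½[√2.155 − 1] = 0.234.
y₁ = 0.234 × 9.63 = 2.25 ft.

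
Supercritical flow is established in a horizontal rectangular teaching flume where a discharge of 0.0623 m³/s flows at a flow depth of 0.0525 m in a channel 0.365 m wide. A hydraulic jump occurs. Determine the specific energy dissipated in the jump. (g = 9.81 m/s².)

q = Q/b = 0.0623/0.365 = 0.171 m²/s; V₁ = q/y₁ = 3.25 m/s. Fr₁ = V₁/√(g·y₁) = 4.53.
Sequent-depth ratio: y₂/y₁ = ½[√(1 + 8Fr₁²) − 1] = ½[√165.2 − 1] = 5.93.
y₂ = 5.93 × 0.0525 = 0.311 m.
V₂ = q/y₂ = 0.171/0.311 = 0.549 m/s. E₁ = y₁ + V₁²/2g = 0.591 m; E₂ = y₂ + V₂²/2g = 0.326 m. ΔE = E₁ − E₂ = 0.265 m.

ΔE = 0.265 m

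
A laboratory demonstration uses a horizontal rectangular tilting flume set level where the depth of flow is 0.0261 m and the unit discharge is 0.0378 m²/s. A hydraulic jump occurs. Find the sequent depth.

V₁ = q/y₁ = 0.0378/0.0261 = 1.45 m/s. Fr₁ = V₁/√(g·y₁) = 1.45/√(9.81×0.0261) = 2.86.
Sequent-depth ratio: y₂/y₁ = ½[√(1 + 8Fr₁²) − 1] = ½[√66.54 − 1] = 3.58.
y₂ = 3.58 × 0.0261 = 0.0934 m.

y₂ = 0.0934 m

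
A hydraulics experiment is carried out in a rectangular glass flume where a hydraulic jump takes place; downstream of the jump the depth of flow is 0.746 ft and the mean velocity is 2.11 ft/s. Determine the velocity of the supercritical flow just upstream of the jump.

Fr₂ = V₂/√(g·y₂) = 2.11/√(32.2×0.746) = 0.431.
The Bélanger relation is symmetric: y₁/y₂ = ½[√(1 + 8Fr₂²) − 1] = ½[√2.483 − 1] = 0.288.
y₁ = 0.288 × 0.746 = 0.215 ft.
V₁ = q/y₁ = 1.57/0.215 = 7.33 ft/s.

V₁ = 7.33 ft/s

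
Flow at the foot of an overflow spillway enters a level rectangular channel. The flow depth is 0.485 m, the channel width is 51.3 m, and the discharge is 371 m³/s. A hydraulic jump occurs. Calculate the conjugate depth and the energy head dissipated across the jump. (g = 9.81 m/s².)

q = Q/b = 371/51.3 = 7.23 m²/s; V₁ = q/y₁ = 14.9 m/s. Fr₁ = V₁/√(g·y₁) = 6.84.
By Bélanger, y₂/y₁ = ½[√(1 + 8Fr₁²) − 1] = ½[√374.9 − 1] = 9.18.
y₂ = 9.18 × 0.485 = 4.45 m.
Head loss: ΔE = (y₂ − y₁)³/(4y₁y₂) = (4.45 − 0.485)³/(4×0.485×4.45) = 62.5/8.64 = 7.23 m.

y₂ = 4.45 m; ΔE = 7.23 m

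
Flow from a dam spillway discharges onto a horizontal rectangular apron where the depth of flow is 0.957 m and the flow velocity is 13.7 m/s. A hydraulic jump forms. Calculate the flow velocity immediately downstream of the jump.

Fr₁ = V₁/√(g·y₁) = 13.7/√(9.81×0.957) = 4.47.
Sequent-depth ratio: y₂/y₁ = ½[√(1 + 8Fr₁²) − 1] = ½[√160.9 − 1] = 5.84.
y₂ = 5.84 × 0.957 = 5.59 m.
q = V₁·y₁ = 13.7 × 0.957 = 13.1 m²/s.
V₂ = q/y₂ = 13.1/5.59 = 2.34 m/s.

V₂ = 2.34 m/s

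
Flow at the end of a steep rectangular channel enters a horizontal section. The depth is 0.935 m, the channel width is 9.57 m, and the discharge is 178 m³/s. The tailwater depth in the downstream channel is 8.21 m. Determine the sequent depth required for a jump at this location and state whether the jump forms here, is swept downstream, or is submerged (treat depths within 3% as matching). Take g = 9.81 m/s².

q = Q/b = 178/9.57 = 18.6 m²/s; V₁ = q/y₁ = 19.9 m/s. Fr₁ = V₁/√(g·y₁) = 6.57.
By Bélanger, y₂/y₁ = ½[√(1 + 8Fr₁²) − 1] = ½[√346.1 − 1] = 8.80.
y₂ = 8.80 × 0.935 = 8.23 m.
Tailwater y_tw = 8.21 m: y_tw ≈ y₂, so the jump forms here.

y₂ = 8.23 m; the jump forms here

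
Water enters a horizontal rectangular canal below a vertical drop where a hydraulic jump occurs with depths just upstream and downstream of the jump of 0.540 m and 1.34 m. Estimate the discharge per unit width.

q = 2.58 m²/s

For a rectangular channel the momentum equation gives q² = ½·g·y₁·y₂·(y₁ + y₂) = ½×9.81×0.540×1.34×1.88 = 6.67.
q = √6.67 = 2.58 m²/s.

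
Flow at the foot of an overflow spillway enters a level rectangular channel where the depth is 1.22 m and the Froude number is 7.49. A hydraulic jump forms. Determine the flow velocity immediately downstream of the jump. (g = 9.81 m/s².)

V₂ = 2.56 m/s

Fr₁ = 7.49 (given).
Bélanger equation: y₂/y₁ = ½[√(1 + 8Fr₁²) − 1] = ½[√449.8 − 1] = 10.1.
y₂ = 10.1 × 1.22 = 12.3 m.
V₁ = Fr₁·√(g·y₁) = 7.49×√(9.81×1.22) = 25.9 m/s; q = V₁·y₁ = 31.6 m²/s.
V₂ = q/y₂ = 31.6/12.3 = 2.56 m/s.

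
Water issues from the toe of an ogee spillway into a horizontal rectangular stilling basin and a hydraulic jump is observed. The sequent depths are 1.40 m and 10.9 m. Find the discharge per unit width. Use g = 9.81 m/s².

For a rectangular channel the momentum equation gives q² = ½·g·y₁·y₂·(y₁ + y₂) = ½×9.81×1.40×10.9×12.3 = 921.
q = √921 = 30.3 m²/s.

q = 30.3 m²/s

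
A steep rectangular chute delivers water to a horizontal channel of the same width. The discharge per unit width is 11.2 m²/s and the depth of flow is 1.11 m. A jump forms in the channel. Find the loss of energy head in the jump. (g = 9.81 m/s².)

V₁ = q/y₁ = 11.2/1.11 = 10.1 m/s. Fr₁ = V₁/√(g·y₁) = 10.1/√(9.81×1.11) = 3.06.
Bélanger equation: y₂/y₁ = ½[√(1 + 8Fr₁²) − 1] = ½[√75.80 − 1] = 3.85.
y₂ = 3.85 × 1.11 = 4.28 m.
V₂ = q/y₂ = 11.2/4.28 = 2.62 m/s. E₁ = y₁ + V₁²/2g = 6.30 m; E₂ = y₂ + V₂²/2g = 4.63 m. ΔE = E₁ − E₂ = 1.67 m.

ΔE = 1.67 m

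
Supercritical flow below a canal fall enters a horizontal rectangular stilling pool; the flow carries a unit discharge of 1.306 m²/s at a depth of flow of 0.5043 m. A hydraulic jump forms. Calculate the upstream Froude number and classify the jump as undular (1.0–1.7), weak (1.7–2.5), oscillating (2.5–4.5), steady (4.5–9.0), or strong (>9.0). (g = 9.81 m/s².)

V₁ = q/y₁ = 1.306/0.5043 = 2.590 m/s. Fr₁ = V₁/√(g·y₁) = 2.590/√(9.81×0.5043) = 1.164.
Fr₁ = 1.164 lies in the undular range.

Fr₁ = 1.164; undular jump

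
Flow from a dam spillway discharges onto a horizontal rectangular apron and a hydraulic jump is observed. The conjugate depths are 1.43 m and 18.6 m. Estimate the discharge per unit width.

q = 51.1 m²/s

For a rectangular channel the momentum equation gives q² = ½·g·y₁·y₂·(y₁ + y₂) = ½×9.81×1.43×18.6×20.0 = 2613.
q = √2613 = 51.1 m²/s.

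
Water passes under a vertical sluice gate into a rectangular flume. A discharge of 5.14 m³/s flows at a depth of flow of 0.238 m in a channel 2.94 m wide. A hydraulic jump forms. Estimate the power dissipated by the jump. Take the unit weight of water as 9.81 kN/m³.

q = Q/b = 5.14/2.94 = 1.75 m²/s; V₁ = q/y₁ = 7.35 m/s. Fr₁ = V₁/√(g·y₁) = 4.81.
Bélanger equation: y₂/y₁ = ½[√(1 + 8Fr₁²) − 1] = ½[√185.9 − 1] = 6.32.
y₂ = 6.32 × 0.238 = 1.50 m.
Head loss: ΔE = (y₂ − y₁)³/(4y₁y₂) = (1.50 − 0.238)³/(4×0.238×1.50) = 2.03/1.43 = 1.42 m.
P = γ·Q·ΔE = 9.81 × 5.14 × 1.42 = 71.4 kW.

P = 71.4 kW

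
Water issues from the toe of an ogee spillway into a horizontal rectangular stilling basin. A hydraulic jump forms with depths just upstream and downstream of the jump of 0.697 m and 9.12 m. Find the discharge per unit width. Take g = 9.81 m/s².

q = 17.5 m²/s

For a rectangular channel the momentum equation gives q² = ½·g·y₁·y₂·(y₁ + y₂) = ½×9.81×0.697×9.12×9.82 = 306.
q = √306 = 17.5 m²/s.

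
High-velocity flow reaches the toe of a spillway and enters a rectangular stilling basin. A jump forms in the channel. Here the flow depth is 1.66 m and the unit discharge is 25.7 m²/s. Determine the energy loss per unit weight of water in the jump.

ΔE = 5.16 m

V₁ = q/y₁ = 25.7/1.66 = 15.5 m/s. Fr₁ = V₁/√(g·y₁) = 15.5/√(9.81×1.66) = 3.84.
From the momentum equation for a rectangular channel, y₂/y₁ = ½[√(1 + 8Fr₁²) − 1] = ½[√118.8 − 1] = 4.95.
y₂ = 4.95 × 1.66 = 8.21 m.
V₂ = q/y₂ = 25.7/8.21 = 3.13 m/s. E₁ = y₁ + V₁²/2g = 13.9 m; E₂ = y₂ + V₂²/2g = 8.71 m. ΔE = E₁ − E₂ = 5.16 m.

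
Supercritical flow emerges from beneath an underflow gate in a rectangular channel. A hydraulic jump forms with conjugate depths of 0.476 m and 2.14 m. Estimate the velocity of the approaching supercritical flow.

V₁ = 7.60 m/s

For a rectangular channel the momentum equation gives q² = ½·g·y₁·y₂·(y₁ + y₂) = ½×9.81×0.476×2.14×2.62 = 13.1.
q = √13.1 = 3.62 m²/s.
V₁ = q/y₁ = 3.62/0.476 = 7.60 m/s.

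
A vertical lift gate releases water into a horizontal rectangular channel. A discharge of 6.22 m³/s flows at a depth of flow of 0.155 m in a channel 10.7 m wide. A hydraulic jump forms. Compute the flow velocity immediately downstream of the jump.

q = Q/b = 6.22/10.7 = 0.581 m²/s; V₁ = q/y₁ = 3.75 m/s. Fr₁ = V₁/√(g·y₁) = 3.04.
Sequent-depth ratio: y₂/y₁ = ½[√(1 + 8Fr₁²) − 1] = ½[√75.00 − 1] = 3.83.
y₂ = 3.83 × 0.155 = 0.594 m.
V₂ = q/y₂ = 0.581/0.594 = 0.979 m/s.

V₂ = 0.979 m/s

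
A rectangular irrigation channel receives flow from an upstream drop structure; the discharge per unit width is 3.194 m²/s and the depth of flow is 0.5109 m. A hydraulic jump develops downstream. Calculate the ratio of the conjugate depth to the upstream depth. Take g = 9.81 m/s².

y₂/y₁ = 3.481

V₁ = q/y₁ = 3.194/0.5109 = 6.252 m/s. Fr₁ = V₁/√(g·y₁) = 6.252/√(9.81×0.5109) = 2.793.
By Bélanger, y₂/y₁ = ½[√(1 + 8Fr₁²) − 1] = ½[√63.385 − 1] = 3.481.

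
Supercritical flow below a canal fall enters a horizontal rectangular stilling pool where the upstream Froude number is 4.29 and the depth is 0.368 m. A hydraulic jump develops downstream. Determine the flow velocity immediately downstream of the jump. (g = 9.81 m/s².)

Fr₁ = 4.29 (given).
Conjugate-depth relation: y₂/y₁ = ½[√(1 + 8Fr₁²) − 1] = ½[√148.2 − 1] = 5.59.
y₂ = 5.59 × 0.368 = 2.06 m.
V₁ = Fr₁·√(g·y₁) = 4.29×√(9.81×0.368) = 8.15 m/s; q = V₁·y₁ = 3.00 m²/s.
V₂ = q/y₂ = 3.00/2.06 = 1.46 m/s.

V₂ = 1.46 m/s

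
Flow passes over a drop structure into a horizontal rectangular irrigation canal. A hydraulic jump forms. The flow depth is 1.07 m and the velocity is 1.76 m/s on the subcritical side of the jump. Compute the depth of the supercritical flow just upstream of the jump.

y₁ = 0.446 m

Fr₂ = V₂/√(g·y₂) = 1.76/√(9.81×1.07) = 0.543.
Since the conjugate-depth ratio holds either way, y₁/y₂ = ½[√(1 + 8Fr₂²) − 1] = ½[√3.361 − 1] = 0.417.
y₁ = 0.417 × 1.07 = 0.446 m.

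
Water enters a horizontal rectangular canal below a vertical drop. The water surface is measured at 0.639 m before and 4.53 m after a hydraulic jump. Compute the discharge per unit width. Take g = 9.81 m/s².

q = 8.57 m²/s

For a rectangular channel the momentum equation gives q² = ½·g·y₁·y₂·(y₁ + y₂) = ½×9.81×0.639×4.53×5.17 = 73.4.
q = √73.4 = 8.57 m²/s.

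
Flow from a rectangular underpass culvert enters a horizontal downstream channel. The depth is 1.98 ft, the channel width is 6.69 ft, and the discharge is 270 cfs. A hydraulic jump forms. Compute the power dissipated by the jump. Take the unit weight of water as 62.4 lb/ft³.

q = Q/b = 270/6.69 = 40.4 ft²/s; V₁ = q/y₁ = 20.4 ft/s. Fr₁ = V₁/√(g·y₁) = 2.55.
Conjugate-depth relation: y₂/y₁ = ½[√(1 + 8Fr₁²) − 1] = ½[√53.13 − 1] = 3.14.
y₂ = 3.14 × 1.98 = 6.23 ft.
Head loss: ΔE = (y₂ − y₁)³/(4y₁y₂) = (6.23 − 1.98)³/(4×1.98×6.23) = 76.6/49.3 = 1.55 ft.
P = γ·Q·ΔE/550 = 62.4 × 270 × 1.55 / 550 = 47.6 hp.

P = 47.6 hp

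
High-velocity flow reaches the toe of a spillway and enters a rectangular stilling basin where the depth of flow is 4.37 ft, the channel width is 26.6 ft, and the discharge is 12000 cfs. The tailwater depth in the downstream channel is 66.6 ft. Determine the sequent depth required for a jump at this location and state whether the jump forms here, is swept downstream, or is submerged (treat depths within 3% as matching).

q = Q/b = 12000/26.6 = 451 ft²/s; V₁ = q/y₁ = 103 ft/s. Fr₁ = V₁/√(g·y₁) = 8.70.
By Bélanger, y₂/y₁ = ½[√(1 + 8Fr₁²) − 1] = ½[√606.9 − 1] = 11.8.
y₂ = 11.8 × 4.37 = 51.6 ft.
Tailwater y_tw = 66.6 ft: y_tw > y₂, so the jump is submerged.

y₂ = 51.6 ft; the jump is submerged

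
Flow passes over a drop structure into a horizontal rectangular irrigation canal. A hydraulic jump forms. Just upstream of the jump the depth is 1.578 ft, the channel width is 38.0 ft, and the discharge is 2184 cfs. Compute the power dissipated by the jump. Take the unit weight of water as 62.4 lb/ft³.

P = 2746 hp

q = Q/b = 2184/38.0 = 57.47 ft²/s; V₁ = q/y₁ = 36.42 ft/s. Fr₁ = V₁/√(g·y₁) = 5.110.
By Bélanger, y₂/y₁ = ½[√(1 + 8Fr₁²) − 1] = ½[√209.86 − 1] = 6.743.
y₂ = 6.743 × 1.578 = 10.64 ft.
V₂ = q/y₂ = 57.47/10.64 = 5.401 ft/s. E₁ = y₁ + V₁²/2g = 22.18 ft; E₂ = y₂ + V₂²/2g = 11.09 ft. ΔE = E₁ − E₂ = 11.08 ft.
P = γ·Q·ΔE/550 = 62.4 × 2184 × 11.08 / 550 = 2746 hp.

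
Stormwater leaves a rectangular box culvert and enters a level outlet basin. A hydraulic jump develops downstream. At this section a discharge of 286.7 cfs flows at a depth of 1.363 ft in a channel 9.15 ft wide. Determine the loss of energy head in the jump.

ΔE = 3.110 ft

q = Q/b = 286.7/9.15 = 31.33 ft²/s; V₁ = q/y₁ = 22.99 ft/s. Fr₁ = V₁/√(g·y₁) = 3.470.
From the momentum equation for a rectangular channel, y₂/y₁ = ½[√(1 + 8Fr₁²) − 1] = ½[√97.330 − 1] = 4.433.
y₂ = 4.433 × 1.363 = 6.042 ft.
Head loss: ΔE = (y₂ − y₁)³/(4y₁y₂) = (6.042 − 1.363)³/(4×1.363×6.042) = 102.4/32.94 = 3.110 ft.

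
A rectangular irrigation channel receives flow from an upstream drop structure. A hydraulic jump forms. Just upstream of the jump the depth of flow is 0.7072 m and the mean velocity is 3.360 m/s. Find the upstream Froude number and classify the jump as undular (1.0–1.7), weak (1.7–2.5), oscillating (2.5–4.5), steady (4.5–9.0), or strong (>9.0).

Fr₁ = V₁/√(g·y₁) = 3.360/√(9.81×0.7072) = 1.276.
Fr₁ = 1.276 lies in the undular range.

Fr₁ = 1.276; undular jump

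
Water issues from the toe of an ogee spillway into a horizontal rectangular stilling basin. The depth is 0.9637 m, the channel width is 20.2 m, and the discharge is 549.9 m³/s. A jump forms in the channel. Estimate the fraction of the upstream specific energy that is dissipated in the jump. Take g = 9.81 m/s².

q = Q/b = 549.9/20.2 = 27.22 m²/s; V₁ = q/y₁ = 28.25 m/s. Fr₁ = V₁/√(g·y₁) = 9.187.
Sequent-depth ratio: y₂/y₁ = ½[√(1 + 8Fr₁²) − 1] = ½[√676.24 − 1] = 12.50.
y₂ = 12.50 × 0.9637 = 12.05 m.
E₁ = y₁ + V₁²/2g = 41.63 m. ΔE = (y₂ − y₁)³/(4y₁y₂) = 29.33 m. ΔE/E₁ = 29.33/41.63 = 0.704.

ΔE/E₁ = 0.704 (70.4%)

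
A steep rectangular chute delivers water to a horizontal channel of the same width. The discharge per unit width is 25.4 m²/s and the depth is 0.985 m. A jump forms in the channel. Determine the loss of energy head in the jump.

ΔE = 23.5 m

V₁ = q/y₁ = 25.4/0.985 = 25.8 m/s. Fr₁ = V₁/√(g·y₁) = 25.8/√(9.81×0.985) = 8.30.
From the momentum equation for a rectangular channel, y₂/y₁ = ½[√(1 + 8Fr₁²) − 1] = ½[√551.5 − 1] = 11.2.
y₂ = 11.2 × 0.985 = 11.1 m.
V₂ = q/y₂ = 25.4/11.1 = 2.29 m/s. E₁ = y₁ + V₁²/2g = 34.9 m; E₂ = y₂ + V₂²/2g = 11.3 m. ΔE = E₁ − E₂ = 23.5 m.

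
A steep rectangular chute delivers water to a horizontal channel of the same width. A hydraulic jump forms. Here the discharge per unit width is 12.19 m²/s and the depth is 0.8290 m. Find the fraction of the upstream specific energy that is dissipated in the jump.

V₁ = q/y₁ = 12.19/0.8290 = 14.70 m/s. Fr₁ = V₁/√(g·y₁) = 14.70/√(9.81×0.8290) = 5.156.
Conjugate-depth relation: y₂/y₁ = ½[√(1 + 8Fr₁²) − 1] = ½[√213.70 − 1] = 6.809.
y₂ = 6.809 × 0.8290 = 5.645 m.
E₁ = y₁ + V₁²/2g = 11.85 m. ΔE = (y₂ − y₁)³/(4y₁y₂) = 5.967 m. ΔE/E₁ = 5.967/11.85 = 0.504.

ΔE/E₁ = 0.504 (50.4%)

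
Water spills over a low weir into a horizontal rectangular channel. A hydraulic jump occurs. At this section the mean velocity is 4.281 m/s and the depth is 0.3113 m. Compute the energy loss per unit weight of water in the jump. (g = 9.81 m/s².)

Fr₁ = V₁/√(g·y₁) = 4.281/√(9.81×0.3113) = 2.450.
From the momentum equation for a rectangular channel, y₂/y₁ = ½[√(1 + 8Fr₁²) − 1] = ½[√49.010 − 1] = 3.000.
y₂ = 3.000 × 0.3113 = 0.9340 m.
Head loss: ΔE = (y₂ − y₁)³/(4y₁y₂) = (0.9340 − 0.3113)³/(4×0.3113×0.9340) = 0.2415/1.163 = 0.2076 m.

ΔE = 0.2076 m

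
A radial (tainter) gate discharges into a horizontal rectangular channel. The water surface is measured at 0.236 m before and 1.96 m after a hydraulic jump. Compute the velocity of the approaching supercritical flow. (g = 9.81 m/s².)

For a rectangular channel the momentum equation gives q² = ½·g·y₁·y₂·(y₁ + y₂) = ½×9.81×0.236×1.96×2.20 = 4.98.
q = √4.98 = 2.23 m²/s.
V₁ = q/y₁ = 2.23/0.236 = 9.46 m/s.

V₁ = 9.46 m/s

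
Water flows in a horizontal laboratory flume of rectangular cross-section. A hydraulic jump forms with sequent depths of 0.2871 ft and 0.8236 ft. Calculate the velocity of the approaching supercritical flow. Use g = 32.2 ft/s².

V₁ = 7.162 ft/s

For a rectangular channel the momentum equation gives q² = ½·g·y₁·y₂·(y₁ + y₂) = ½×32.2×0.2871×0.8236×1.111 = 4.228.
q = √4.228 = 2.056 ft²/s.
V₁ = q/y₁ = 2.056/0.2871 = 7.162 ft/s.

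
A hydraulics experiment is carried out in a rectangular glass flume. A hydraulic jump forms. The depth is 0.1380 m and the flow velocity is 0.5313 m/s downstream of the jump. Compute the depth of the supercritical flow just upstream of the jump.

Fr₂ = V₂/√(g·y₂) = 0.5313/√(9.81×0.1380) = 0.4566.
From the momentum equation (using Fr₂), y₁/y₂ = ½[√(1 + 8Fr₂²) − 1] = ½[√2.6681 − 1] = 0.3167.
y₁ = 0.3167 × 0.1380 = 0.04371 m.

y₁ = 0.04371 m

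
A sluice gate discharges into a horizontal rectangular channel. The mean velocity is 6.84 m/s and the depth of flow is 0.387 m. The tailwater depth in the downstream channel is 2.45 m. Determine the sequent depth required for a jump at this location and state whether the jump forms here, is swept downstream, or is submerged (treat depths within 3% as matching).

Fr₁ = V₁/√(g·y₁) = 6.84/√(9.81×0.387) = 3.51.
Bélanger equation: y₂/y₁ = ½[√(1 + 8Fr₁²) − 1] = ½[√99.59 − 1] = 4.49.
y₂ = 4.49 × 0.387 = 1.74 m.
Tailwater y_tw = 2.45 m: y_tw > y₂, so the jump is submerged.

y₂ = 1.74 m; the jump is submerged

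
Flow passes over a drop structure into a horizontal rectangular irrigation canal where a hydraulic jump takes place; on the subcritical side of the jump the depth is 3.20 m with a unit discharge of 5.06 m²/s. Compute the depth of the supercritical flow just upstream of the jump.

V₂ = q/y₂ = 5.06/3.20 = 1.58 m/s; Fr₂ = V₂/√(g·y₂) = 0.282.
From the momentum equation (using Fr₂), y₁/y₂ = ½[√(1 + 8Fr₂²) − 1] = ½[√1.637 − 1] = 0.140.
y₁ = 0.140 × 3.20 = 0.447 m.

y₁ = 0.447 m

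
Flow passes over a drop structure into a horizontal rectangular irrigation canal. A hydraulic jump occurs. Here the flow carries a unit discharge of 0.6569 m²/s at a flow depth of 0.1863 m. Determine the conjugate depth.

y₂ = 0.6003 m

V₁ = q/y₁ = 0.6569/0.1863 = 3.526 m/s. Fr₁ = V₁/√(g·y₁) = 3.526/√(9.81×0.1863) = 2.608.
By Bélanger, y₂/y₁ = ½[√(1 + 8Fr₁²) − 1] = ½[√55.423 − 1] = 3.222.
y₂ = 3.222 × 0.1863 = 0.6003 m.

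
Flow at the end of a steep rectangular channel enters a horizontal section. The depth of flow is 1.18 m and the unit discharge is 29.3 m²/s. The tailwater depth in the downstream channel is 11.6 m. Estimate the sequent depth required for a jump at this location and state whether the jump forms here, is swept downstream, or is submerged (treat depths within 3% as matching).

V₁ = q/y₁ = 29.3/1.18 = 24.8 m/s. Fr₁ = V₁/√(g·y₁) = 24.8/√(9.81×1.18) = 7.30.
Sequent-depth ratio: y₂/y₁ = ½[√(1 + 8Fr₁²) − 1] = ½[√427.1 − 1] = 9.83.
y₂ = 9.83 × 1.18 = 11.6 m.
Tailwater y_tw = 11.6 m: y_tw ≈ y₂, so the jump forms here.

y₂ = 11.6 m; the jump forms here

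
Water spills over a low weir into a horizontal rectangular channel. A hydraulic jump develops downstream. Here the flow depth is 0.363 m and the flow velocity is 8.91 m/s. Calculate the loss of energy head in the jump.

Fr₁ = V₁/√(g·y₁) = 8.91/√(9.81×0.363) = 4.72.
From the momentum equation for a rectangular channel, y₂/y₁ = ½[√(1 + 8Fr₁²) − 1] = ½[√179.3 − 1] = 6.20.
y₂ = 6.20 × 0.363 = 2.25 m.
Head loss: ΔE = (y₂ − y₁)³/(4y₁y₂) = (2.25 − 0.363)³/(4×0.363×2.25) = 6.71/3.27 = 2.05 m.

ΔE = 2.05 m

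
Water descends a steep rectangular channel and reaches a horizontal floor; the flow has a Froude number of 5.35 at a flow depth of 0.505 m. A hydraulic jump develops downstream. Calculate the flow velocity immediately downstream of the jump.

Fr₁ = 5.35 (given).
Conjugate-depth relation: y₂/y₁ = ½[√(1 + 8Fr₁²) − 1] = ½[√230.0 − 1] = 7.08.
y₂ = 7.08 × 0.505 = 3.58 m.
V₁ = Fr₁·√(g·y₁) = 5.35×√(9.81×0.505) = 11.9 m/s; q = V₁·y₁ = 6.01 m²/s.
V₂ = q/y₂ = 6.01/3.58 = 1.68 m/s.

V₂ = 1.68 m/s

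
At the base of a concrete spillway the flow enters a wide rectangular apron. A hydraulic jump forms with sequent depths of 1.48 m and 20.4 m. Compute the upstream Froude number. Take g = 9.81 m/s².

Fr₁ = 10.1

For a rectangular channel the momentum equation gives q² = ½·g·y₁·y₂·(y₁ + y₂) = ½×9.81×1.48×20.4×21.9 = 3240.
q = √3240 = 56.9 m²/s.
V₁ = q/y₁ = 38.5 m/s; Fr₁ = V₁/√(g·y₁) = 10.1.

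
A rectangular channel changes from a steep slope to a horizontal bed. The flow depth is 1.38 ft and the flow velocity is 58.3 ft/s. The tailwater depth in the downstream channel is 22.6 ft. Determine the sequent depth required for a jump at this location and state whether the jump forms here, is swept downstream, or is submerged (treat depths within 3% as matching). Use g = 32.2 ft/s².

Fr₁ = V₁/√(g·y₁) = 58.3/√(32.2×1.38) = 8.75.
Sequent-depth ratio: y₂/y₁ = ½[√(1 + 8Fr₁²) − 1] = ½[√612.9 − 1] = 11.9.
y₂ = 11.9 × 1.38 = 16.4 ft.
Tailwater y_tw = 22.6 ft: y_tw > y₂, so the jump is submerged.

y₂ = 16.4 ft; the jump is submerged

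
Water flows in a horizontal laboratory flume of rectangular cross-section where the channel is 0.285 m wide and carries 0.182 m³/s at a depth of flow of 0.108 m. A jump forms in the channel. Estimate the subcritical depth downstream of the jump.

y₂ = 0.825 m

q = Q/b = 0.182/0.285 = 0.639 m²/s; V₁ = q/y₁ = 5.91 m/s. Fr₁ = V₁/√(g·y₁) = 5.74.
Conjugate-depth relation: y₂/y₁ = ½[√(1 + 8Fr₁²) − 1] = ½[√265.0 − 1] = 7.64.
y₂ = 7.64 × 0.108 = 0.825 m.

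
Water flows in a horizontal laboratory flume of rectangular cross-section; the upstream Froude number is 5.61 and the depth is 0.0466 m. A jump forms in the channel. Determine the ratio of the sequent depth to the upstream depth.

Fr₁ = 5.61 (given).
By Bélanger, y₂/y₁ = ½[√(1 + 8Fr₁²) − 1] = ½[√252.8 − 1] = 7.45.

y₂/y₁ = 7.45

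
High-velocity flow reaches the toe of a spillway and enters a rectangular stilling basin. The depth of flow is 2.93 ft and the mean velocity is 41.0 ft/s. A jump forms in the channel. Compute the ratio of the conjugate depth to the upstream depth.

y₂/y₁ = 5.49

Fr₁ = V₁/√(g·y₁) = 41.0/√(32.2×2.93) = 4.22.
From the momentum equation for a rectangular channel, y₂/y₁ = ½[√(1 + 8Fr₁²) − 1] = ½[√143.5 − 1] = 5.49.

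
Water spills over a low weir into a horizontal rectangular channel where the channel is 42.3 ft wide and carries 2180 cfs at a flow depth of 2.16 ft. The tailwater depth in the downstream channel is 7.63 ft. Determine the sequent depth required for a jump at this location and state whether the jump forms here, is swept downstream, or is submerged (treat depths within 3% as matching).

q = Q/b = 2180/42.3 = 51.5 ft²/s; V₁ = q/y₁ = 23.9 ft/s. Fr₁ = V₁/√(g·y₁) = 2.86.
Conjugate-depth relation: y₂/y₁ = ½[√(1 + 8Fr₁²) − 1] = ½[√66.48 − 1] = 3.58.
y₂ = 3.58 × 2.16 = 7.73 ft.
Tailwater y_tw = 7.63 ft: y_tw ≈ y₂, so the jump forms here.

y₂ = 7.73 ft; the jump forms here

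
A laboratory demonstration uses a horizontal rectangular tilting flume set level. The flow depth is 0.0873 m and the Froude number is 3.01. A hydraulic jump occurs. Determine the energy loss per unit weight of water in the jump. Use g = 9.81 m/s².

Fr₁ = 3.01 (given).
Sequent-depth ratio: y₂/y₁ = ½[√(1 + 8Fr₁²) − 1] = ½[√73.48 − 1] = 3.79.
y₂ = 3.79 × 0.0873 = 0.331 m.
Head loss: ΔE = (y₂ − y₁)³/(4y₁y₂) = (0.331 − 0.0873)³/(4×0.0873×0.331) = 0.0144/0.115 = 0.125 m.

ΔE = 0.125 m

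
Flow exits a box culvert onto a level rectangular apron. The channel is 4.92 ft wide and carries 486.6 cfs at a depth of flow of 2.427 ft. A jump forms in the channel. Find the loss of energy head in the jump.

q = Q/b = 486.6/4.92 = 98.90 ft²/s; V₁ = q/y₁ = 40.75 ft/s. Fr₁ = V₁/√(g·y₁) = 4.610.
By Bélanger, y₂/y₁ = ½[√(1 + 8Fr₁²) − 1] = ½[√171.00 − 1] = 6.038.
y₂ = 6.038 × 2.427 = 14.65 ft.
V₂ = q/y₂ = 98.90/14.65 = 6.749 ft/s. E₁ = y₁ + V₁²/2g = 28.21 ft; E₂ = y₂ + V₂²/2g = 15.36 ft. ΔE = E₁ − E₂ = 12.85 ft.

ΔE = 12.85 ft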